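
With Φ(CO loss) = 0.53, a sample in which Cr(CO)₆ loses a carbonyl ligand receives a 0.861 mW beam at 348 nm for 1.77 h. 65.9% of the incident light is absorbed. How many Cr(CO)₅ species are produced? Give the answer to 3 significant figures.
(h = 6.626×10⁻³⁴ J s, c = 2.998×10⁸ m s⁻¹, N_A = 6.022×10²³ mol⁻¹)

3.36×10¹⁸ species

Photon energy at 348 nm: hc/λ = (6.626×10⁻³⁴)(2.998×10⁸)/(348×10⁻⁹) = 5.708×10⁻¹⁹ J.
Energy delivered: (0.861 mW)(6372 s) = 5.486 J.
Photons incident: 5.486 / 5.708×10⁻¹⁹ = 9.611×10¹⁸, i.e. 9.611×10¹⁸/6.022×10²³ = 1.596×10⁻⁵ mol.
Photons absorbed: 0.659 × 1.596×10⁻⁵ = 1.052×10⁻⁵ mol.
Product: Φ × n_abs = 0.53 × 1.052×10⁻⁵ = 5.576×10⁻⁶ mol.
As a count: 5.576×10⁻⁶ × 6.022×10²³ = 3.36×10¹⁸.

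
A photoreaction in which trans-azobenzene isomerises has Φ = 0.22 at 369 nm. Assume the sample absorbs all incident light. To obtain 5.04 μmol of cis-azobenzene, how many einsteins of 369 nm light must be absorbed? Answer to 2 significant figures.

2.3×10⁻⁵ einstein

Product: 5.04 μmol = 5.04×10⁻⁶ mol.
Photons that must be absorbed: 5.04×10⁻⁶ / 0.22 = 2.291×10⁻⁵ mol.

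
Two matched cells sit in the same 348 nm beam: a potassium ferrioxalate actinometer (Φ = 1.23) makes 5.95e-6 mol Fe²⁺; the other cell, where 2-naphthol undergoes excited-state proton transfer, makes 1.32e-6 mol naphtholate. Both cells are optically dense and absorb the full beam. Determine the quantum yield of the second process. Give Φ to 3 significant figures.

Φ = 0.273

Photons absorbed by the actinometer: 5.95e-6 / 1.23 = 4.837e-6 mol.
Φ(unknown) = 1.32e-6 / 4.837e-6 = 0.273.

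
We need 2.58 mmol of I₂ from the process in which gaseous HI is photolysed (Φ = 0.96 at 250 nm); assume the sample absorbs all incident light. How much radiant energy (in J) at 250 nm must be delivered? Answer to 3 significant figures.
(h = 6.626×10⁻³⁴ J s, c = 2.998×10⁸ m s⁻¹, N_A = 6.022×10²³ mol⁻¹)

1290 J

Product: 2.58 mmol = 0.00258 mol.
Photons that must be absorbed: 0.00258 / 0.96 = 0.002688 mol.
Photon energy: hc/λ = 7.946×10⁻¹⁹ J; per mole, 4.785×10⁵ J mol⁻¹.
Energy required: 0.002688 × 4.785×10⁵ = 1290 J.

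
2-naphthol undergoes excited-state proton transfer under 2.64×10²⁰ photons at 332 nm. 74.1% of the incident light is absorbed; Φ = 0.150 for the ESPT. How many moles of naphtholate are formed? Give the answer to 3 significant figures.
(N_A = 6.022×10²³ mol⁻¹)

Moles of photons: 2.64×10²⁰ / 6.022×10²³ = 4.384×10⁻⁴ mol.
Photons absorbed: 0.741 × 4.384×10⁻⁴ = 3.249×10⁻⁴ mol.
Product: Φ × n_abs = 0.150 × 3.249×10⁻⁴ = 4.873×10⁻⁵ mol.

4.87×10⁻⁵ mol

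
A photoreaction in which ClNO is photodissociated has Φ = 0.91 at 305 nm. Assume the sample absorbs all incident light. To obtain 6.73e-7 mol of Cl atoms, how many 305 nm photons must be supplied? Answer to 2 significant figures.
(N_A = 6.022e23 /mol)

Photons that must be absorbed: 6.73e-7 / 0.91 = 7.396e-7 mol.
Photon count: 7.396e-7 × 6.022e23 = 4.5e17.

4.5e17 photons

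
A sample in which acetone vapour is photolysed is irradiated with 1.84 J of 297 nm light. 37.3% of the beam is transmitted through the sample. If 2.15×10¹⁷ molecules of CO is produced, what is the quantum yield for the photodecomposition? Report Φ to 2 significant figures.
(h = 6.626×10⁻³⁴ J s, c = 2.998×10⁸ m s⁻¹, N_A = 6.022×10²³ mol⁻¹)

Product: 2.15×10¹⁷ / 6.022×10²³ = 3.570×10⁻⁷ mol.
Photon energy at 297 nm: hc/λ = (6.626×10⁻³⁴)(2.998×10⁸)/(297×10⁻⁹) = 6.688×10⁻¹⁹ J.
Photons incident: 1.84 / 6.688×10⁻¹⁹ = 2.751×10¹⁸, i.e. 2.751×10¹⁸/6.022×10²³ = 4.568×10⁻⁶ mol.
Fraction absorbed: 1 − 37.3/100 = 0.6270.
Photons absorbed: 0.6270 × 4.568×10⁻⁶ = 2.864×10⁻⁶ mol.
Φ = 3.570×10⁻⁷ mol / 2.864×10⁻⁶ mol photons = 0.12.

Φ = 0.12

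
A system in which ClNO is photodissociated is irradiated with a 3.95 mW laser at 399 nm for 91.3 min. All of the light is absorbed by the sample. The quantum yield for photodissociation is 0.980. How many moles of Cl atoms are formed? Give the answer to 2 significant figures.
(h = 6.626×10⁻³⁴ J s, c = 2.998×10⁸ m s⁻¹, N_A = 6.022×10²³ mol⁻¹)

7.1×10⁻⁵ mol

Photon energy at 399 nm: hc/λ = (6.626×10⁻³⁴)(2.998×10⁸)/(399×10⁻⁹) = 4.979×10⁻¹⁹ J.
Energy delivered: (3.95 mW)(5478 s) = 21.64 J.
Photons incident: 21.64 / 4.979×10⁻¹⁹ = 4.346×10¹⁹, i.e. 4.346×10¹⁹/6.022×10²³ = 7.217×10⁻⁵ mol.
Product: Φ × n_abs = 0.980 × 7.217×10⁻⁵ = 7.073×10⁻⁵ mol.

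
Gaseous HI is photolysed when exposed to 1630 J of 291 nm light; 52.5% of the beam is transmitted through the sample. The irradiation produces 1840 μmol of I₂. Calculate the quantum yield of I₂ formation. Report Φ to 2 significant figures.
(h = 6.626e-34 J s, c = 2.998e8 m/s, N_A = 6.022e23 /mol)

Φ = 0.98

Product: 1840 μmol = 0.00184 mol.
Photon energy at 291 nm: hc/λ = (6.626e-34)(2.998e8)/(291e-9) = 6.826e-19 J.
Photons incident: 1630 / 6.826e-19 = 2.388e21, i.e. 2.388e21/6.022e23 = 0.003965 mol.
Fraction absorbed: 1 − 52.5/100 = 0.4750.
Photons absorbed: 0.4750 × 0.003965 = 0.001883 mol.
Φ = 0.00184 mol / 0.001883 mol photons = 0.98.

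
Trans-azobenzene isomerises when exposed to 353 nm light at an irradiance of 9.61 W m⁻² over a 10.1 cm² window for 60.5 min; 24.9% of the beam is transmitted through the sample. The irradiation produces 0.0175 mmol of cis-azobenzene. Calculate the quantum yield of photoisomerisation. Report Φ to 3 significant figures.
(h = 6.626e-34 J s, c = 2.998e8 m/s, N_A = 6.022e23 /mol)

Φ = 0.224

Product: 0.0175 mmol = 1.75e-5 mol.
Photon energy at 353 nm: hc/λ = (6.626e-34)(2.998e8)/(353e-9) = 5.627e-19 J.
Energy delivered: (9.61 W m⁻²)(10.1e-4 m²)(3630 s) = 35.23 J.
Photons incident: 35.23 / 5.627e-19 = 6.261e19, i.e. 6.261e19/6.022e23 = 1.040e-4 mol.
Fraction absorbed: 1 − 24.9/100 = 0.7510.
Photons absorbed: 0.7510 × 1.040e-4 = 7.810e-5 mol.
Φ = 1.75e-5 mol / 7.810e-5 mol photons = 0.224.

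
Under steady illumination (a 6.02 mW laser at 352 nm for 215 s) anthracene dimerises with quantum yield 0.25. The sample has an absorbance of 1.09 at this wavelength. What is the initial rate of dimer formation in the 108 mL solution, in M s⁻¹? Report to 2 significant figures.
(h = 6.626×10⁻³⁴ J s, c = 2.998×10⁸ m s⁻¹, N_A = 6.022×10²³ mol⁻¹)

Photon energy at 352 nm: hc/λ = (6.626×10⁻³⁴)(2.998×10⁸)/(352×10⁻⁹) = 5.643×10⁻¹⁹ J.
Energy delivered: (6.02 mW)(215 s) = 1.294 J.
Photons incident: 1.294 / 5.643×10⁻¹⁹ = 2.293×10¹⁸, i.e. 2.293×10¹⁸/6.022×10²³ = 3.808×10⁻⁶ mol.
Fraction absorbed: 1 − 10^(−1.09) = 0.9187.
Photons absorbed: 0.9187 × 3.808×10⁻⁶ = 3.498×10⁻⁶ mol.
Product formed: 0.25 × 3.498×10⁻⁶ = 8.745×10⁻⁷ mol.
Rate: 8.745×10⁻⁷ mol / (215 s × 0.108 L) = 3.8×10⁻⁸ M s⁻¹.

3.8×10⁻⁸ M s⁻¹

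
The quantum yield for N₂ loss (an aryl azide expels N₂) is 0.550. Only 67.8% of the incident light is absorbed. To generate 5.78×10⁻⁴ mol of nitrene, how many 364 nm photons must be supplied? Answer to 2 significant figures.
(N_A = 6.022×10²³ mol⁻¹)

9.3×10²⁰ photons

Photons that must be absorbed: 5.78×10⁻⁴ / 0.550 = 0.001051 mol.
Incident photons needed: 0.001051 / 0.678 = 0.001550 mol.
Photon count: 0.001550 × 6.022×10²³ = 9.3×10²⁰.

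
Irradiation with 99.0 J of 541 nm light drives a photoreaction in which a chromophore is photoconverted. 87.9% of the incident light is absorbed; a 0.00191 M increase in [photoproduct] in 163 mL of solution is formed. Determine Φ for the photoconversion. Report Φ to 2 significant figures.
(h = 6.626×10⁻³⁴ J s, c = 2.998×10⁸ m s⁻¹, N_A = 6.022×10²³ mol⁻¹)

Φ = 0.79

Product: (0.00191 M)(0.163 L) = 3.113×10⁻⁴ mol.
Photon energy at 541 nm: hc/λ = (6.626×10⁻³⁴)(2.998×10⁸)/(541×10⁻⁹) = 3.672×10⁻¹⁹ J.
Photons incident: 99.0 / 3.672×10⁻¹⁹ = 2.696×10²⁰, i.e. 2.696×10²⁰/6.022×10²³ = 4.477×10⁻⁴ mol.
Photons absorbed: 0.879 × 4.477×10⁻⁴ = 3.935×10⁻⁴ mol.
Φ = 3.113×10⁻⁴ mol / 3.935×10⁻⁴ mol photons = 0.79.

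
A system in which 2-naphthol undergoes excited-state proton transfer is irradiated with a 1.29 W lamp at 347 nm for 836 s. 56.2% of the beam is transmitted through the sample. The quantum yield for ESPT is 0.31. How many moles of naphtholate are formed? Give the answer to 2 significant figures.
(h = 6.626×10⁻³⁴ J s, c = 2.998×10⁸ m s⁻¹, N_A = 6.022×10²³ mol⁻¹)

Photon energy at 347 nm: hc/λ = (6.626×10⁻³⁴)(2.998×10⁸)/(347×10⁻⁹) = 5.725×10⁻¹⁹ J.
Energy delivered: (1.29 W)(836 s) = 1078 J.
Photons incident: 1078 / 5.725×10⁻¹⁹ = 1.883×10²¹, i.e. 1.883×10²¹/6.022×10²³ = 0.003127 mol.
Fraction absorbed: 1 − 56.2/100 = 0.4380.
Photons absorbed: 0.4380 × 0.003127 = 0.001370 mol.
Product: Φ × n_abs = 0.31 × 0.001370 = 4.247×10⁻⁴ mol.

4.2×10⁻⁴ mol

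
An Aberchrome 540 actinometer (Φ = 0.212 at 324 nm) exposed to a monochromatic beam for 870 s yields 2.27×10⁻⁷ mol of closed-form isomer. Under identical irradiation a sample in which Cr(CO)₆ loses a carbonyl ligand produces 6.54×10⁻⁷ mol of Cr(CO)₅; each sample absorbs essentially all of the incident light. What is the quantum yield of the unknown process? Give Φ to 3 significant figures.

Photons absorbed by the actinometer: 2.27×10⁻⁷ / 0.212 = 1.071×10⁻⁶ mol.
Φ(unknown) = 6.54×10⁻⁷ / 1.071×10⁻⁶ = 0.611.

Φ = 0.611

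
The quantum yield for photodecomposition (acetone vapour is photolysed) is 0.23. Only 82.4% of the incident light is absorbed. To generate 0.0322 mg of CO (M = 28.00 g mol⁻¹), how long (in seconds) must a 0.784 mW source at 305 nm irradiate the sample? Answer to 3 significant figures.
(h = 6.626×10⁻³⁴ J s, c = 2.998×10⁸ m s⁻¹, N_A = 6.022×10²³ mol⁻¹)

Product: 0.0322 mg / 28.00 g mol⁻¹ = 1.150×10⁻⁶ mol.
Photons that must be absorbed: 1.150×10⁻⁶ / 0.23 = 5.000×10⁻⁶ mol.
Incident photons needed: 5.000×10⁻⁶ / 0.824 = 6.068×10⁻⁶ mol.
Photon energy: hc/λ = 6.513×10⁻¹⁹ J; per mole, 3.922×10⁵ J mol⁻¹.
Energy required: 6.068×10⁻⁶ × 3.922×10⁵ = 2.380 J.
Time: 2.380 J / 0.000784 W = 3040 s.

t ≈ 3040 s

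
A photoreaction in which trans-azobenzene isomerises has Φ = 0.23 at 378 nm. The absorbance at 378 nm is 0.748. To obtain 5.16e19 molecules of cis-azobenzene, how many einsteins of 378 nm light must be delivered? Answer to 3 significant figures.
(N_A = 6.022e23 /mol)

4.54e-4 einstein

Product: 5.16e19 / 6.022e23 = 8.569e-5 mol.
Photons that must be absorbed: 8.569e-5 / 0.23 = 3.726e-4 mol.
Fraction absorbed: 1 − 10^(−0.748) = 0.8214.
Incident photons needed: 3.726e-4 / 0.8214 = 4.536e-4 mol.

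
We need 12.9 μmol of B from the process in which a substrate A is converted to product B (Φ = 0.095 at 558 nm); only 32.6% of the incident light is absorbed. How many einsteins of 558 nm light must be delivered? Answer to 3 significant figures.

Product: 12.9 μmol = 1.29e-5 mol.
Photons that must be absorbed: 1.29e-5 / 0.095 = 1.358e-4 mol.
Incident photons needed: 1.358e-4 / 0.326 = 4.166e-4 mol.

4.17e-4 einstein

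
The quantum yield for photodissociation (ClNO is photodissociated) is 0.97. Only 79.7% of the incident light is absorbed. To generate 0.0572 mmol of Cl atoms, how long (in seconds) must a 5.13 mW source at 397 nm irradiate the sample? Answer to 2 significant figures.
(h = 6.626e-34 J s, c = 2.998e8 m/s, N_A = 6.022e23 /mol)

t ≈ 4300 s

Product: 0.0572 mmol = 5.72e-5 mol.
Photons that must be absorbed: 5.72e-5 / 0.97 = 5.897e-5 mol.
Incident photons needed: 5.897e-5 / 0.797 = 7.399e-5 mol.
Photon energy: hc/λ = 5.004e-19 J; per mole, 3.013e5 J mol⁻¹.
Energy required: 7.399e-5 × 3.013e5 = 22.29 J.
Time: 22.29 J / 0.00513 W = 4300 s.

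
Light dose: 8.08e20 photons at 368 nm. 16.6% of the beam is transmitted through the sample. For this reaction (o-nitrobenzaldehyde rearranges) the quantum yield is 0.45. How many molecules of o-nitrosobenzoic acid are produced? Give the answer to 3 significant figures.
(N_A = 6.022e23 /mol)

3.03e20 molecules

Moles of photons: 8.08e20 / 6.022e23 = 0.001342 mol.
Fraction absorbed: 1 − 16.6/100 = 0.8340.
Photons absorbed: 0.8340 × 0.001342 = 0.001119 mol.
Product: Φ × n_abs = 0.45 × 0.001119 = 5.036e-4 mol.
As a count: 5.036e-4 × 6.022e23 = 3.03e20.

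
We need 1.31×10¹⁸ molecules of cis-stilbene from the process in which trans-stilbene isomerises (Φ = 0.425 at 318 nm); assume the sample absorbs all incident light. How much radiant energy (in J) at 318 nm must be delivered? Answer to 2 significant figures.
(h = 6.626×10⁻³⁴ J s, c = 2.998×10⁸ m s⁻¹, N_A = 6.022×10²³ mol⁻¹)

1.9 J

Product: 1.31×10¹⁸ / 6.022×10²³ = 2.175×10⁻⁶ mol.
Photons that must be absorbed: 2.175×10⁻⁶ / 0.425 = 5.118×10⁻⁶ mol.
Photon energy: hc/λ = 6.247×10⁻¹⁹ J; per mole, 3.762×10⁵ J mol⁻¹.
Energy required: 5.118×10⁻⁶ × 3.762×10⁵ = 1.9 J.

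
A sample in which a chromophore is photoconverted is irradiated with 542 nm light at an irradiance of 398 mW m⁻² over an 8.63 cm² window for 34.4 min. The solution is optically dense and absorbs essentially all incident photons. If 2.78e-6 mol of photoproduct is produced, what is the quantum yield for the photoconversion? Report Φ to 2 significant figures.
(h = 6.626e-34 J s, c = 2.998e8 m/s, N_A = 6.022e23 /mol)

Photon energy at 542 nm: hc/λ = (6.626e-34)(2.998e8)/(542e-9) = 3.665e-19 J.
Energy delivered: (398 mW m⁻²)(8.63e-4 m²)(2064 s) = 0.7089 J.
Photons incident: 0.7089 / 3.665e-19 = 1.934e18, i.e. 1.934e18/6.022e23 = 3.212e-6 mol.
Φ = 2.78e-6 mol / 3.212e-6 mol photons = 0.87.

Φ = 0.87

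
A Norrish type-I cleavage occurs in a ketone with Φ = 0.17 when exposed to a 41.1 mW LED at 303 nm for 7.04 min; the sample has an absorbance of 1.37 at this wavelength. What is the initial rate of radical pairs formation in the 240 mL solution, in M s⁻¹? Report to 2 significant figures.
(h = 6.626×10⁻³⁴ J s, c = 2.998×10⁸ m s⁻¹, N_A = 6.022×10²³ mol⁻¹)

7.1×10⁻⁸ M s⁻¹

Photon energy at 303 nm: hc/λ = (6.626×10⁻³⁴)(2.998×10⁸)/(303×10⁻⁹) = 6.556×10⁻¹⁹ J.
Energy delivered: (41.1 mW)(422.4 s) = 17.36 J.
Photons incident: 17.36 / 6.556×10⁻¹⁹ = 2.648×10¹⁹, i.e. 2.648×10¹⁹/6.022×10²³ = 4.397×10⁻⁵ mol.
Fraction absorbed: 1 − 10^(−1.37) = 0.9573.
Photons absorbed: 0.9573 × 4.397×10⁻⁵ = 4.209×10⁻⁵ mol.
Product formed: 0.17 × 4.209×10⁻⁵ = 7.155×10⁻⁶ mol.
Rate: 7.155×10⁻⁶ mol / (422.4 s × 0.24 L) = 7.1×10⁻⁸ M s⁻¹.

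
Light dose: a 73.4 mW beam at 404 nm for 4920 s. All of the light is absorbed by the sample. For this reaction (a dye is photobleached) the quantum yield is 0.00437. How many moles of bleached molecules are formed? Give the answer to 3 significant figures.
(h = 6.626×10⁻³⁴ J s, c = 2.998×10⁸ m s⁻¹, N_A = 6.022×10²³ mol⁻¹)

Photon energy at 404 nm: hc/λ = (6.626×10⁻³⁴)(2.998×10⁸)/(404×10⁻⁹) = 4.917×10⁻¹⁹ J.
Energy delivered: (73.4 mW)(4920 s) = 361.1 J.
Photons incident: 361.1 / 4.917×10⁻¹⁹ = 7.344×10²⁰, i.e. 7.344×10²⁰/6.022×10²³ = 0.001220 mol.
Product: Φ × n_abs = 0.00437 × 0.001220 = 5.331×10⁻⁶ mol.

5.33×10⁻⁶ mol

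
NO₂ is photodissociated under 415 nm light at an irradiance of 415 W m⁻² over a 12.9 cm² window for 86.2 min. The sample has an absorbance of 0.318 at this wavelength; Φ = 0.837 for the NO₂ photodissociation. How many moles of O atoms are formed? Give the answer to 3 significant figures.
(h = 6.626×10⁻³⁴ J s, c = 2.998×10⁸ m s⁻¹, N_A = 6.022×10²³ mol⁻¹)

Photon energy at 415 nm: hc/λ = (6.626×10⁻³⁴)(2.998×10⁸)/(415×10⁻⁹) = 4.787×10⁻¹⁹ J.
Energy delivered: (415 W m⁻²)(12.9×10⁻⁴ m²)(5172 s) = 2769 J.
Photons incident: 2769 / 4.787×10⁻¹⁹ = 5.784×10²¹, i.e. 5.784×10²¹/6.022×10²³ = 0.009605 mol.
Fraction absorbed: 1 − 10^(−0.318) = 0.5192.
Photons absorbed: 0.5192 × 0.009605 = 0.004987 mol.
Product: Φ × n_abs = 0.837 × 0.004987 = 0.004174 mol.

0.00417 mol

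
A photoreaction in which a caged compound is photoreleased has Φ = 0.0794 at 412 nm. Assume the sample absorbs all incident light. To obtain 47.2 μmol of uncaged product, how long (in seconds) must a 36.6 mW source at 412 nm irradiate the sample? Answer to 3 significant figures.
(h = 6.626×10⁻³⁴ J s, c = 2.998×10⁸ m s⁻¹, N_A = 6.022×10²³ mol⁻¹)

Product: 47.2 μmol = 4.72×10⁻⁵ mol.
Photons that must be absorbed: 4.72×10⁻⁵ / 0.0794 = 5.945×10⁻⁴ mol.
Photon energy: hc/λ = 4.822×10⁻¹⁹ J; per mole, 2.904×10⁵ J mol⁻¹.
Energy required: 5.945×10⁻⁴ × 2.904×10⁵ = 172.6 J.
Time: 172.6 J / 0.0366 W = 4720 s.

t ≈ 4720 s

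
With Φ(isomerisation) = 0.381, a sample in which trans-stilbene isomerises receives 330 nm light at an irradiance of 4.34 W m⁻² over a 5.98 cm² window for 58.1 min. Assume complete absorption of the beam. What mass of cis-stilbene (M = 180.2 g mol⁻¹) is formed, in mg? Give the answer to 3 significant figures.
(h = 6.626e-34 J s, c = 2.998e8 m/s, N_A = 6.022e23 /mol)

Photon energy at 330 nm: hc/λ = (6.626e-34)(2.998e8)/(330e-9) = 6.020e-19 J.
Energy delivered: (4.34 W m⁻²)(5.98e-4 m²)(3486 s) = 9.047 J.
Photons incident: 9.047 / 6.020e-19 = 1.503e19, i.e. 1.503e19/6.022e23 = 2.496e-5 mol.
Product: Φ × n_abs = 0.381 × 2.496e-5 = 9.510e-6 mol.
Mass: 9.510e-6 × 180.2 = 0.001714 g = 1.71 mg.

1.71 mg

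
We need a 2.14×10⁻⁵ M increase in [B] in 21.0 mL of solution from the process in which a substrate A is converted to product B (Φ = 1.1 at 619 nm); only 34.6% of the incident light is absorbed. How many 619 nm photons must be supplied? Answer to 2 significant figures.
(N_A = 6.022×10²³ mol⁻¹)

Product: (2.14×10⁻⁵ M)(0.021 L) = 4.494×10⁻⁷ mol.
Photons that must be absorbed: 4.494×10⁻⁷ / 1.1 = 4.085×10⁻⁷ mol.
Incident photons needed: 4.085×10⁻⁷ / 0.346 = 1.181×10⁻⁶ mol.
Photon count: 1.181×10⁻⁶ × 6.022×10²³ = 7.1×10¹⁷.

7.1×10¹⁷ photons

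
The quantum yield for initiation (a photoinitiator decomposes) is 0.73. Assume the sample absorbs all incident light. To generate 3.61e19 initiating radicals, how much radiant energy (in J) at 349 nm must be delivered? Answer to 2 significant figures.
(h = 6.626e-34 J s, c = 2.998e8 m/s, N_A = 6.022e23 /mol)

Product: 3.61e19 / 6.022e23 = 5.995e-5 mol.
Photons that must be absorbed: 5.995e-5 / 0.73 = 8.212e-5 mol.
Photon energy: hc/λ = 5.692e-19 J; per mole, 3.428e5 J mol⁻¹.
Energy required: 8.212e-5 × 3.428e5 = 28 J.

28 J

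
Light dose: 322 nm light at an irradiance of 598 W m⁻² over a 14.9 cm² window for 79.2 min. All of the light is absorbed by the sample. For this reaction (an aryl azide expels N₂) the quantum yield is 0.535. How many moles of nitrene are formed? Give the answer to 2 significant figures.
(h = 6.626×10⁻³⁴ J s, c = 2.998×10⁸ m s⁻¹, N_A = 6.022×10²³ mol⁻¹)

Photon energy at 322 nm: hc/λ = (6.626×10⁻³⁴)(2.998×10⁸)/(322×10⁻⁹) = 6.169×10⁻¹⁹ J.
Energy delivered: (598 W m⁻²)(14.9×10⁻⁴ m²)(4752 s) = 4234 J.
Photons incident: 4234 / 6.169×10⁻¹⁹ = 6.863×10²¹, i.e. 6.863×10²¹/6.022×10²³ = 0.01140 mol.
Product: Φ × n_abs = 0.535 × 0.01140 = 0.006099 mol.

0.0061 mol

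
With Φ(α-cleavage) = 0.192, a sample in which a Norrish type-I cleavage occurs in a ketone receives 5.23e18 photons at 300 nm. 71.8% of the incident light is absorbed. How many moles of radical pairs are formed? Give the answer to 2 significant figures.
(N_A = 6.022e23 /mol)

1.2e-6 mol

Moles of photons: 5.23e18 / 6.022e23 = 8.685e-6 mol.
Photons absorbed: 0.718 × 8.685e-6 = 6.236e-6 mol.
Product: Φ × n_abs = 0.192 × 6.236e-6 = 1.197e-6 mol.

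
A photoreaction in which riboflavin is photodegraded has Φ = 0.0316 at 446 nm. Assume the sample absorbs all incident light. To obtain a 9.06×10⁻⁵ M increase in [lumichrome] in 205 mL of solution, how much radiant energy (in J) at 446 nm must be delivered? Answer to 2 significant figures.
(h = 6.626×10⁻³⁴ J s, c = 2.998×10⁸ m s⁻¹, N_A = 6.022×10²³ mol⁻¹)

Product: (9.06×10⁻⁵ M)(0.205 L) = 1.857×10⁻⁵ mol.
Photons that must be absorbed: 1.857×10⁻⁵ / 0.0316 = 5.877×10⁻⁴ mol.
Photon energy: hc/λ = 4.454×10⁻¹⁹ J; per mole, 2.682×10⁵ J mol⁻¹.
Energy required: 5.877×10⁻⁴ × 2.682×10⁵ = 160 J.

160 J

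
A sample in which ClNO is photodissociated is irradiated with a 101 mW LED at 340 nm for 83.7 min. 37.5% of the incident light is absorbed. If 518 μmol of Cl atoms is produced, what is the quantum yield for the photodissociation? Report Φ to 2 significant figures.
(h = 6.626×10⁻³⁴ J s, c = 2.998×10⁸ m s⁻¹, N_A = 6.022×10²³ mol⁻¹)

Product: 518 μmol = 5.18×10⁻⁴ mol.
Photon energy at 340 nm: hc/λ = (6.626×10⁻³⁴)(2.998×10⁸)/(340×10⁻⁹) = 5.843×10⁻¹⁹ J.
Energy delivered: (101 mW)(5022 s) = 507.2 J.
Photons incident: 507.2 / 5.843×10⁻¹⁹ = 8.680×10²⁰, i.e. 8.680×10²⁰/6.022×10²³ = 0.001441 mol.
Photons absorbed: 0.375 × 0.001441 = 5.404×10⁻⁴ mol.
Φ = 5.18×10⁻⁴ mol / 5.404×10⁻⁴ mol photons = 0.96.

Φ = 0.96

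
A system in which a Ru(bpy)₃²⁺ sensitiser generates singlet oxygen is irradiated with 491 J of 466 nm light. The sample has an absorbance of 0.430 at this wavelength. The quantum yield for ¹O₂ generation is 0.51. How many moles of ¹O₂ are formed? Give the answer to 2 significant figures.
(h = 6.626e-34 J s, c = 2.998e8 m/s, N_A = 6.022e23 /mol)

Photon energy at 466 nm: hc/λ = (6.626e-34)(2.998e8)/(466e-9) = 4.263e-19 J.
Photons incident: 491 / 4.263e-19 = 1.152e21, i.e. 1.152e21/6.022e23 = 0.001913 mol.
Fraction absorbed: 1 − 10^(−0.430) = 0.6285.
Photons absorbed: 0.6285 × 0.001913 = 0.001202 mol.
Product: Φ × n_abs = 0.51 × 0.001202 = 6.130e-4 mol.

6.1e-4 mol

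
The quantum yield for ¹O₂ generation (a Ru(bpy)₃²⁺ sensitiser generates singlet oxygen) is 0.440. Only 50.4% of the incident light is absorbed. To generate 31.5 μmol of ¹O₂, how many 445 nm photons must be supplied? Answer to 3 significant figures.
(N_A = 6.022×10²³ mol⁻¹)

Product: 31.5 μmol = 3.15×10⁻⁵ mol.
Photons that must be absorbed: 3.15×10⁻⁵ / 0.440 = 7.159×10⁻⁵ mol.
Incident photons needed: 7.159×10⁻⁵ / 0.504 = 1.420×10⁻⁴ mol.
Photon count: 1.420×10⁻⁴ × 6.022×10²³ = 8.55×10¹⁹.

8.55×10¹⁹ photons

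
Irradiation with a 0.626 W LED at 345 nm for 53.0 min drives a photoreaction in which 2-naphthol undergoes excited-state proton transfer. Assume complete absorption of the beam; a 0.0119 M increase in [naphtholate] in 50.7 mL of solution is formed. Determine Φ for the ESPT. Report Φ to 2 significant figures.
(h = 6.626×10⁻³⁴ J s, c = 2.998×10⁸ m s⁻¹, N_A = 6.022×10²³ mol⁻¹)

Φ = 0.11

Product: (0.0119 M)(0.0507 L) = 6.033×10⁻⁴ mol.
Photon energy at 345 nm: hc/λ = (6.626×10⁻³⁴)(2.998×10⁸)/(345×10⁻⁹) = 5.758×10⁻¹⁹ J.
Energy delivered: (0.626 W)(3180 s) = 1991 J.
Photons incident: 1991 / 5.758×10⁻¹⁹ = 3.458×10²¹, i.e. 3.458×10²¹/6.022×10²³ = 0.005742 mol.
Φ = 6.033×10⁻⁴ mol / 0.005742 mol photons = 0.11.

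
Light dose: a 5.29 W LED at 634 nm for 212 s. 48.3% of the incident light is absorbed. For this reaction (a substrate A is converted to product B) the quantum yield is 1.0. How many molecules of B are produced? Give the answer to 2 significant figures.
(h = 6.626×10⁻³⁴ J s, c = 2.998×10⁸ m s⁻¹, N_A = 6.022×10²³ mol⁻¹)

Photon energy at 634 nm: hc/λ = (6.626×10⁻³⁴)(2.998×10⁸)/(634×10⁻⁹) = 3.133×10⁻¹⁹ J.
Energy delivered: (5.29 W)(212 s) = 1121 J.
Photons incident: 1121 / 3.133×10⁻¹⁹ = 3.578×10²¹, i.e. 3.578×10²¹/6.022×10²³ = 0.005942 mol.
Photons absorbed: 0.483 × 0.005942 = 0.002870 mol.
Product: Φ × n_abs = 1.0 × 0.002870 = 0.002870 mol.
As a count: 0.002870 × 6.022×10²³ = 1.7×10²¹.

1.7×10²¹ molecules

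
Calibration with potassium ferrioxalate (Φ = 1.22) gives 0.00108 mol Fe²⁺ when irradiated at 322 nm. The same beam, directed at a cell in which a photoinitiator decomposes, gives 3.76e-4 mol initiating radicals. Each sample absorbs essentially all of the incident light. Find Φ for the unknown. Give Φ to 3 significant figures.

Φ = 0.425

Photons absorbed by the actinometer: 0.00108 / 1.22 = 8.852e-4 mol.
Φ(unknown) = 3.76e-4 / 8.852e-4 = 0.425.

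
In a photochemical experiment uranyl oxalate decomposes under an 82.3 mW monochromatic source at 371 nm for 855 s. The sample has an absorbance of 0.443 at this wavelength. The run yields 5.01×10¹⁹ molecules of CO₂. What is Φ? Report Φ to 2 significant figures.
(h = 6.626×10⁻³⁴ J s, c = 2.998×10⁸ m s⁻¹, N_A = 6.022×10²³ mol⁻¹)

Φ = 0.60

Product: 5.01×10¹⁹ / 6.022×10²³ = 8.319×10⁻⁵ mol.
Photon energy at 371 nm: hc/λ = (6.626×10⁻³⁴)(2.998×10⁸)/(371×10⁻⁹) = 5.354×10⁻¹⁹ J.
Energy delivered: (82.3 mW)(855 s) = 70.37 J.
Photons incident: 70.37 / 5.354×10⁻¹⁹ = 1.314×10²⁰, i.e. 1.314×10²⁰/6.022×10²³ = 2.182×10⁻⁴ mol.
Fraction absorbed: 1 − 10^(−0.443) = 0.6394.
Photons absorbed: 0.6394 × 2.182×10⁻⁴ = 1.395×10⁻⁴ mol.
Φ = 8.319×10⁻⁵ mol / 1.395×10⁻⁴ mol photons = 0.60.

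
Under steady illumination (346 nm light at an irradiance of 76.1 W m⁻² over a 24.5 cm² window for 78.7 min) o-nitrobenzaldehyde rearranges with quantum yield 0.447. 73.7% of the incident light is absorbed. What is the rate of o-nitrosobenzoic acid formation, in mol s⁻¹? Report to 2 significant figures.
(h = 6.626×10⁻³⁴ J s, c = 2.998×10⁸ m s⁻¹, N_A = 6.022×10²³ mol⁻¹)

1.8×10⁻⁷ mol s⁻¹

Photon energy at 346 nm: hc/λ = (6.626×10⁻³⁴)(2.998×10⁸)/(346×10⁻⁹) = 5.741×10⁻¹⁹ J.
Energy delivered: (76.1 W m⁻²)(24.5×10⁻⁴ m²)(4722 s) = 880.4 J.
Photons incident: 880.4 / 5.741×10⁻¹⁹ = 1.534×10²¹, i.e. 1.534×10²¹/6.022×10²³ = 0.002547 mol.
Photons absorbed: 0.737 × 0.002547 = 0.001877 mol.
Product formed: 0.447 × 0.001877 = 8.390×10⁻⁴ mol.
Rate: 8.390×10⁻⁴ / 4722 s = 1.8×10⁻⁷ mol s⁻¹.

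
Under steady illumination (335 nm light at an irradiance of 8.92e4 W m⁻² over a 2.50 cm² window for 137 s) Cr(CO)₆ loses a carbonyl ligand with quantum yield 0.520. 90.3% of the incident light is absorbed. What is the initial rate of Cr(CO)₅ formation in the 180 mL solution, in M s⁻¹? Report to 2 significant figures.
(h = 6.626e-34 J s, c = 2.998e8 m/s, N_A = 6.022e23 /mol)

Photon energy at 335 nm: hc/λ = (6.626e-34)(2.998e8)/(335e-9) = 5.930e-19 J.
Energy delivered: (8.92e4 W m⁻²)(2.50e-4 m²)(137 s) = 3055 J.
Photons incident: 3055 / 5.930e-19 = 5.152e21, i.e. 5.152e21/6.022e23 = 0.008555 mol.
Photons absorbed: 0.903 × 0.008555 = 0.007725 mol.
Product formed: 0.520 × 0.007725 = 0.004017 mol.
Rate: 0.004017 mol / (137 s × 0.18 L) = 1.6e-4 M s⁻¹.

1.6e-4 M s⁻¹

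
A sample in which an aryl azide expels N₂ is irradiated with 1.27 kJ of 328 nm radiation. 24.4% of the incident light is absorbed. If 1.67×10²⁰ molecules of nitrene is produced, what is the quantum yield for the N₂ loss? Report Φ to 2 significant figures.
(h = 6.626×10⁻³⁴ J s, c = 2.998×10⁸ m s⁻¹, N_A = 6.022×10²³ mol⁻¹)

Product: 1.67×10²⁰ / 6.022×10²³ = 2.773×10⁻⁴ mol.
Photon energy at 328 nm: hc/λ = (6.626×10⁻³⁴)(2.998×10⁸)/(328×10⁻⁹) = 6.056×10⁻¹⁹ J.
Incident energy: 1.27 kJ = 1270 J.
Photons incident: 1270 / 6.056×10⁻¹⁹ = 2.097×10²¹, i.e. 2.097×10²¹/6.022×10²³ = 0.003482 mol.
Photons absorbed: 0.244 × 0.003482 = 8.496×10⁻⁴ mol.
Φ = 2.773×10⁻⁴ mol / 8.496×10⁻⁴ mol photons = 0.33.

Φ = 0.33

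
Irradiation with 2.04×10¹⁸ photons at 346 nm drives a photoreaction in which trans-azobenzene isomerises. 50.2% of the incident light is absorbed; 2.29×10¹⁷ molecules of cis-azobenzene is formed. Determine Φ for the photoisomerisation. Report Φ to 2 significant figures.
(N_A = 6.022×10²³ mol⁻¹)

Φ = 0.22

Product: 2.29×10¹⁷ / 6.022×10²³ = 3.803×10⁻⁷ mol.
Moles of photons: 2.04×10¹⁸ / 6.022×10²³ = 3.388×10⁻⁶ mol.
Photons absorbed: 0.502 × 3.388×10⁻⁶ = 1.701×10⁻⁶ mol.
Φ = 3.803×10⁻⁷ mol / 1.701×10⁻⁶ mol photons = 0.22.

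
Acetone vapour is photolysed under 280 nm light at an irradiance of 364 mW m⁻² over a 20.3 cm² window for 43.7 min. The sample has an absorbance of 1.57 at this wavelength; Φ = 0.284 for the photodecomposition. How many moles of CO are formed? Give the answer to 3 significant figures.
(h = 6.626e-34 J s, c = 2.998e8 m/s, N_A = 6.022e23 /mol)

1.25e-6 mol

Photon energy at 280 nm: hc/λ = (6.626e-34)(2.998e8)/(280e-9) = 7.095e-19 J.
Energy delivered: (364 mW m⁻²)(20.3e-4 m²)(2622 s) = 1.937 J.
Photons incident: 1.937 / 7.095e-19 = 2.730e18, i.e. 2.730e18/6.022e23 = 4.533e-6 mol.
Fraction absorbed: 1 − 10^(−1.57) = 0.9731.
Photons absorbed: 0.9731 × 4.533e-6 = 4.411e-6 mol.
Product: Φ × n_abs = 0.284 × 4.411e-6 = 1.253e-6 mol.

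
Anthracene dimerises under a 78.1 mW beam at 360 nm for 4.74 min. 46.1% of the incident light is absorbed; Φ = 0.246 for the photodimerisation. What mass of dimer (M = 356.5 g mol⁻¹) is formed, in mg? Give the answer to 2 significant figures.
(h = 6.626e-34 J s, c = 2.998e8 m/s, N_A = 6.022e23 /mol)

Photon energy at 360 nm: hc/λ = (6.626e-34)(2.998e8)/(360e-9) = 5.518e-19 J.
Energy delivered: (78.1 mW)(284.4 s) = 22.21 J.
Photons incident: 22.21 / 5.518e-19 = 4.025e19, i.e. 4.025e19/6.022e23 = 6.684e-5 mol.
Photons absorbed: 0.461 × 6.684e-5 = 3.081e-5 mol.
Product: Φ × n_abs = 0.246 × 3.081e-5 = 7.579e-6 mol.
Mass: 7.579e-6 × 356.5 = 0.002702 g = 2.7 mg.

2.7 mg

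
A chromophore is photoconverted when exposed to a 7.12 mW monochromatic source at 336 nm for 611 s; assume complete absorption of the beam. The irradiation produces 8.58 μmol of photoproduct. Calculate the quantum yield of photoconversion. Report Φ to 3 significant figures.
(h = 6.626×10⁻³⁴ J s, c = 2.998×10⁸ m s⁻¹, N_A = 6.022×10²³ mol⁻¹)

Φ = 0.702

Product: 8.58 μmol = 8.58×10⁻⁶ mol.
Photon energy at 336 nm: hc/λ = (6.626×10⁻³⁴)(2.998×10⁸)/(336×10⁻⁹) = 5.912×10⁻¹⁹ J.
Energy delivered: (7.12 mW)(611 s) = 4.350 J.
Photons incident: 4.350 / 5.912×10⁻¹⁹ = 7.358×10¹⁸, i.e. 7.358×10¹⁸/6.022×10²³ = 1.222×10⁻⁵ mol.
Φ = 8.58×10⁻⁶ mol / 1.222×10⁻⁵ mol photons = 0.702.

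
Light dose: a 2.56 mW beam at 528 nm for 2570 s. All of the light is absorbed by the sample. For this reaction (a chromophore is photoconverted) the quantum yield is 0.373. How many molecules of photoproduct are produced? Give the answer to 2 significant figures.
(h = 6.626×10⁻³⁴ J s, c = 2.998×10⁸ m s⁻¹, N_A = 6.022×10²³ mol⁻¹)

Photon energy at 528 nm: hc/λ = (6.626×10⁻³⁴)(2.998×10⁸)/(528×10⁻⁹) = 3.762×10⁻¹⁹ J.
Energy delivered: (2.56 mW)(2570 s) = 6.579 J.
Photons incident: 6.579 / 3.762×10⁻¹⁹ = 1.749×10¹⁹, i.e. 1.749×10¹⁹/6.022×10²³ = 2.904×10⁻⁵ mol.
Product: Φ × n_abs = 0.373 × 2.904×10⁻⁵ = 1.083×10⁻⁵ mol.
As a count: 1.083×10⁻⁵ × 6.022×10²³ = 6.5×10¹⁸.

6.5×10¹⁸ molecules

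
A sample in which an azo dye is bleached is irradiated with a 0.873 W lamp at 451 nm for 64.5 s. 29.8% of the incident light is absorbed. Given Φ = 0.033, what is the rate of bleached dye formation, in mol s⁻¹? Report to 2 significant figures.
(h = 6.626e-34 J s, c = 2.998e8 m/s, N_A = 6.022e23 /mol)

3.2e-8 mol s⁻¹

Photon energy at 451 nm: hc/λ = (6.626e-34)(2.998e8)/(451e-9) = 4.405e-19 J.
Energy delivered: (0.873 W)(64.5 s) = 56.31 J.
Photons incident: 56.31 / 4.405e-19 = 1.278e20, i.e. 1.278e20/6.022e23 = 2.122e-4 mol.
Photons absorbed: 0.298 × 2.122e-4 = 6.324e-5 mol.
Product formed: 0.033 × 6.324e-5 = 2.087e-6 mol.
Rate: 2.087e-6 / 64.5 s = 3.2e-8 mol s⁻¹.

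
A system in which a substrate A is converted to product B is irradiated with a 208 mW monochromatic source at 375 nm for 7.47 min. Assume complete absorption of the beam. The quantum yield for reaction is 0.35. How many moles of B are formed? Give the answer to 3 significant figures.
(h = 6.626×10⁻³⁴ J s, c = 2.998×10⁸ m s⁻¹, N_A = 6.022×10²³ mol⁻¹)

1.02×10⁻⁴ mol

Photon energy at 375 nm: hc/λ = (6.626×10⁻³⁴)(2.998×10⁸)/(375×10⁻⁹) = 5.297×10⁻¹⁹ J.
Energy delivered: (208 mW)(448.2 s) = 93.23 J.
Photons incident: 93.23 / 5.297×10⁻¹⁹ = 1.760×10²⁰, i.e. 1.760×10²⁰/6.022×10²³ = 2.923×10⁻⁴ mol.
Product: Φ × n_abs = 0.35 × 2.923×10⁻⁴ = 1.023×10⁻⁴ mol.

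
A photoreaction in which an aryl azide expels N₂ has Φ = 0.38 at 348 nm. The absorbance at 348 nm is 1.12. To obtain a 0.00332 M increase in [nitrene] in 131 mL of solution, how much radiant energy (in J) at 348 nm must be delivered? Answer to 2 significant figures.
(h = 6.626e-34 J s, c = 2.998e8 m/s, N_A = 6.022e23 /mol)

Product: (0.00332 M)(0.131 L) = 4.349e-4 mol.
Photons that must be absorbed: 4.349e-4 / 0.38 = 0.001144 mol.
Fraction absorbed: 1 − 10^(−1.12) = 0.9241.
Incident photons needed: 0.001144 / 0.9241 = 0.001238 mol.
Photon energy: hc/λ = 5.708e-19 J; per mole, 3.437e5 J mol⁻¹.
Energy required: 0.001238 × 3.437e5 = 430 J.

430 J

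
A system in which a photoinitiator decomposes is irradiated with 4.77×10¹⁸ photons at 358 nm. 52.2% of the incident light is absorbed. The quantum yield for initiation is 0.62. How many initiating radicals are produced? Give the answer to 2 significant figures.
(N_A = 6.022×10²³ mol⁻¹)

Moles of photons: 4.77×10¹⁸ / 6.022×10²³ = 7.921×10⁻⁶ mol.
Photons absorbed: 0.522 × 7.921×10⁻⁶ = 4.135×10⁻⁶ mol.
Product: Φ × n_abs = 0.62 × 4.135×10⁻⁶ = 2.564×10⁻⁶ mol.
As a count: 2.564×10⁻⁶ × 6.022×10²³ = 1.5×10¹⁸.

1.5×10¹⁸ initiating radicals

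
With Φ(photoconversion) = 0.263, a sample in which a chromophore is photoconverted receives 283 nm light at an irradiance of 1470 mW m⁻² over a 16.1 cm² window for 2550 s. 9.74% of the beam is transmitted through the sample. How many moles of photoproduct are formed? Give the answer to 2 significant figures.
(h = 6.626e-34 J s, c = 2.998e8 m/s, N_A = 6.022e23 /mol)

3.4e-6 mol

Photon energy at 283 nm: hc/λ = (6.626e-34)(2.998e8)/(283e-9) = 7.019e-19 J.
Energy delivered: (1470 mW m⁻²)(16.1e-4 m²)(2550 s) = 6.035 J.
Photons incident: 6.035 / 7.019e-19 = 8.598e18, i.e. 8.598e18/6.022e23 = 1.428e-5 mol.
Fraction absorbed: 1 − 9.74/100 = 0.9026.
Photons absorbed: 0.9026 × 1.428e-5 = 1.289e-5 mol.
Product: Φ × n_abs = 0.263 × 1.289e-5 = 3.390e-6 mol.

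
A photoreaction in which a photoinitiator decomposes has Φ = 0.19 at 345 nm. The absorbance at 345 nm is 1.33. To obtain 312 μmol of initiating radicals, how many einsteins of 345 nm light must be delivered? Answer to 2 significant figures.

0.0017 einstein

Product: 312 μmol = 3.12×10⁻⁴ mol.
Photons that must be absorbed: 3.12×10⁻⁴ / 0.19 = 0.001642 mol.
Fraction absorbed: 1 − 10^(−1.33) = 0.9532.
Incident photons needed: 0.001642 / 0.9532 = 0.001723 mol.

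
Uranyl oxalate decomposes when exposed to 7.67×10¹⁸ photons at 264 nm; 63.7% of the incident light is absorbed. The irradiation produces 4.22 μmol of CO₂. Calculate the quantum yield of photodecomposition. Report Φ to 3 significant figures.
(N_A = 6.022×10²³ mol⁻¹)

Φ = 0.520

Product: 4.22 μmol = 4.22×10⁻⁶ mol.
Moles of photons: 7.67×10¹⁸ / 6.022×10²³ = 1.274×10⁻⁵ mol.
Photons absorbed: 0.637 × 1.274×10⁻⁵ = 8.115×10⁻⁶ mol.
Φ = 4.22×10⁻⁶ mol / 8.115×10⁻⁶ mol photons = 0.520.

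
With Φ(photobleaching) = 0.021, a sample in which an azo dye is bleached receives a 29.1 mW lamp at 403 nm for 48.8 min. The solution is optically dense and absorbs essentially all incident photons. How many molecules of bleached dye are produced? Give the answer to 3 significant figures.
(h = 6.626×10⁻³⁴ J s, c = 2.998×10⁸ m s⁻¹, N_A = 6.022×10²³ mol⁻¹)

Photon energy at 403 nm: hc/λ = (6.626×10⁻³⁴)(2.998×10⁸)/(403×10⁻⁹) = 4.929×10⁻¹⁹ J.
Energy delivered: (29.1 mW)(2928 s) = 85.20 J.
Photons incident: 85.20 / 4.929×10⁻¹⁹ = 1.729×10²⁰, i.e. 1.729×10²⁰/6.022×10²³ = 2.871×10⁻⁴ mol.
Product: Φ × n_abs = 0.021 × 2.871×10⁻⁴ = 6.029×10⁻⁶ mol.
As a count: 6.029×10⁻⁶ × 6.022×10²³ = 3.63×10¹⁸.

3.63×10¹⁸ molecules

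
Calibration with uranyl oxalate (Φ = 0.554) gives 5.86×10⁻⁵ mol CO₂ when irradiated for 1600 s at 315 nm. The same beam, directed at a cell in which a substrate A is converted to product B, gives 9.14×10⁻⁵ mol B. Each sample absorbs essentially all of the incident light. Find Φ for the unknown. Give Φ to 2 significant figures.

Photons absorbed by the actinometer: 5.86×10⁻⁵ / 0.554 = 1.058×10⁻⁴ mol.
Φ(unknown) = 9.14×10⁻⁵ / 1.058×10⁻⁴ = 0.86.

Φ = 0.86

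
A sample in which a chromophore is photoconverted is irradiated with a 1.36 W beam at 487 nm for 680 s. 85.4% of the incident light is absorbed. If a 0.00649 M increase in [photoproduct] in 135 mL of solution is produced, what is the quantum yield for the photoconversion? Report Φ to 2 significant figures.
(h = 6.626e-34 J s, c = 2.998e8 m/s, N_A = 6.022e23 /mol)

Product: (0.00649 M)(0.135 L) = 8.762e-4 mol.
Photon energy at 487 nm: hc/λ = (6.626e-34)(2.998e8)/(487e-9) = 4.079e-19 J.
Energy delivered: (1.36 W)(680 s) = 924.8 J.
Photons incident: 924.8 / 4.079e-19 = 2.267e21, i.e. 2.267e21/6.022e23 = 0.003765 mol.
Photons absorbed: 0.854 × 0.003765 = 0.003215 mol.
Φ = 8.762e-4 mol / 0.003215 mol photons = 0.27.

Φ = 0.27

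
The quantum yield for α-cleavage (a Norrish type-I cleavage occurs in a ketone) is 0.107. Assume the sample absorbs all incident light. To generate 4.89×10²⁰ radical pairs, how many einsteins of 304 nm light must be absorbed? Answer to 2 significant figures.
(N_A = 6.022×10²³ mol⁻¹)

Product: 4.89×10²⁰ / 6.022×10²³ = 8.120×10⁻⁴ mol.
Photons that must be absorbed: 8.120×10⁻⁴ / 0.107 = 0.007589 mol.

0.0076 einstein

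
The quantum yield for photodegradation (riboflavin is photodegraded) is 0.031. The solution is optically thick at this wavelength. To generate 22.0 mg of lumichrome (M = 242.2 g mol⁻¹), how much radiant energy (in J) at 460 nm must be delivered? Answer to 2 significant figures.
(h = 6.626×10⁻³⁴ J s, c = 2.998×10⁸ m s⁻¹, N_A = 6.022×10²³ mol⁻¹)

760 J

Product: 22.0 mg / 242.2 g mol⁻¹ = 9.083×10⁻⁵ mol.
Photons that must be absorbed: 9.083×10⁻⁵ / 0.031 = 0.002930 mol.
Photon energy: hc/λ = 4.318×10⁻¹⁹ J; per mole, 2.600×10⁵ J mol⁻¹.
Energy required: 0.002930 × 2.600×10⁵ = 760 J.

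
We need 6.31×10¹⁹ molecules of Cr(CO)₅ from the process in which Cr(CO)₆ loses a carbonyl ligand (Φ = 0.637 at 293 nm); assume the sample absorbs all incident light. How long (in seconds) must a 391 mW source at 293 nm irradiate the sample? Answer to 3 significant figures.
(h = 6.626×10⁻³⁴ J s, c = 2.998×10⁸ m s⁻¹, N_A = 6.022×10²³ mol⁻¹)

Product: 6.31×10¹⁹ / 6.022×10²³ = 1.048×10⁻⁴ mol.
Photons that must be absorbed: 1.048×10⁻⁴ / 0.637 = 1.645×10⁻⁴ mol.
Photon energy: hc/λ = 6.780×10⁻¹⁹ J; per mole, 4.083×10⁵ J mol⁻¹.
Energy required: 1.645×10⁻⁴ × 4.083×10⁵ = 67.17 J.
Time: 67.17 J / 0.391 W = 172 s.

t ≈ 172 s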